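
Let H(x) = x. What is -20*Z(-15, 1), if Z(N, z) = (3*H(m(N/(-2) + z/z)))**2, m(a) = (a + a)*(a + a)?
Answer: -15033780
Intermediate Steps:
m(a) = 4*a**2 (m(a) = (2*a)*(2*a) = 4*a**2)
Z(N, z) = 144*(1 - N/2)**4 (Z(N, z) = (3*(4*(N/(-2) + z/z)**2))**2 = (3*(4*(N*(-1/2) + 1)**2))**2 = (3*(4*(-N/2 + 1)**2))**2 = (3*(4*(1 - N/2)**2))**2 = (12*(1 - N/2)**2)**2 = 144*(1 - N/2)**4)
-20*Z(-15, 1) = -180*(-2 - 15)**4 = -180*(-17)**4 = -180*83521 = -20*751689 = -15033780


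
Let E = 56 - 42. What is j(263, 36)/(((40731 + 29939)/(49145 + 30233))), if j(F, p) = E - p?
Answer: -873158/35335 ≈ -24.711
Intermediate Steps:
E = 14
j(F, p) = 14 - p
j(263, 36)/(((40731 + 29939)/(49145 + 30233))) = (14 - 1*36)/(((40731 + 29939)/(49145 + 30233))) = (14 - 36)/((70670/79378)) = -22/(70670*(1/79378)) = -22/35335/39689 = -22*39689/35335 = -873158/35335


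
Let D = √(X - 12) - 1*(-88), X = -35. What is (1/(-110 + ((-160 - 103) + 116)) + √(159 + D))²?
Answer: (-1 + 257*√(247 + I*√47))²/66049 ≈ 246.88 + 6.854*I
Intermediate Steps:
D = 88 + I*√47 (D = √(-35 - 12) - 1*(-88) = √(-47) + 88 = I*√47 + 88 = 88 + I*√47 ≈ 88.0 + 6.8557*I)
(1/(-110 + ((-160 - 103) + 116)) + √(159 + D))² = (1/(-110 + ((-160 - 103) + 116)) + √(159 + (88 + I*√47)))² = (1/(-110 + (-263 + 116)) + √(247 + I*√47))² = (1/(-110 - 147) + √(247 + I*√47))² = (1/(-257) + √(247 + I*√47))² = (-1/257 + √(247 + I*√47))²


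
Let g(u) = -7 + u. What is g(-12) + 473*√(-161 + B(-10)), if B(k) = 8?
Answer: -19 + 1419*I*√17 ≈ -19.0 + 5850.7*I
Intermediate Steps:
g(-12) + 473*√(-161 + B(-10)) = (-7 - 12) + 473*√(-161 + 8) = -19 + 473*√(-153) = -19 + 473*(3*I*√17) = -19 + 1419*I*√17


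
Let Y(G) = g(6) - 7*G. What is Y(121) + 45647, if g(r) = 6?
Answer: 44806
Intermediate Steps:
Y(G) = 6 - 7*G
Y(121) + 45647 = (6 - 7*121) + 45647 = (6 - 847) + 45647 = -841 + 45647 = 44806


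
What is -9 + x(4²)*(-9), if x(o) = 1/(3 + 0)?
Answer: -12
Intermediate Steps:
x(o) = ⅓ (x(o) = 1/3 = ⅓)
-9 + x(4²)*(-9) = -9 + (⅓)*(-9) = -9 - 3 = -12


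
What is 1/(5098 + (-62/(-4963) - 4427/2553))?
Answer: 12670539/64572594907 ≈ 0.00019622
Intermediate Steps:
1/(5098 + (-62/(-4963) - 4427/2553)) = 1/(5098 + (-62*(-1/4963) - 4427*1/2553)) = 1/(5098 + (62/4963 - 4427/2553)) = 1/(5098 - 21812915/12670539) = 1/(64572594907/12670539) = 12670539/64572594907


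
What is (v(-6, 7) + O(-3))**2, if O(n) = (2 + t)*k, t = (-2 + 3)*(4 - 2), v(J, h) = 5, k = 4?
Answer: 441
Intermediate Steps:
t = 2 (t = 1*2 = 2)
O(n) = 16 (O(n) = (2 + 2)*4 = 4*4 = 16)
(v(-6, 7) + O(-3))**2 = (5 + 16)**2 = 21**2 = 441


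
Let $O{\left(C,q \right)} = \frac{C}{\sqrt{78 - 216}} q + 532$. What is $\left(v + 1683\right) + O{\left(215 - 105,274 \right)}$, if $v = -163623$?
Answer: $-161408 - \frac{15070 i \sqrt{138}}{69} \approx -1.6141 \cdot 10^{5} - 2565.7 i$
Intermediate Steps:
$O{\left(C,q \right)} = 532 - \frac{i C q \sqrt{138}}{138}$ ($O{\left(C,q \right)} = \frac{C}{\sqrt{-138}} q + 532 = \frac{C}{i \sqrt{138}} q + 532 = - \frac{i \sqrt{138}}{138} C q + 532 = - \frac{i C \sqrt{138}}{138} q + 532 = - \frac{i C q \sqrt{138}}{138} + 532 = 532 - \frac{i C q \sqrt{138}}{138}$)
$\left(v + 1683\right) + O{\left(215 - 105,274 \right)} = \left(-163623 + 1683\right) + \left(532 - \frac{1}{138} i \left(215 - 105\right) 274 \sqrt{138}\right) = -161940 + \left(532 - \frac{1}{138} i \left(215 - 105\right) 274 \sqrt{138}\right) = -161940 + \left(532 - \frac{1}{138} i 110 \cdot 274 \sqrt{138}\right) = -161940 + \left(532 - \frac{15070 i \sqrt{138}}{69}\right) = -161408 - \frac{15070 i \sqrt{138}}{69}$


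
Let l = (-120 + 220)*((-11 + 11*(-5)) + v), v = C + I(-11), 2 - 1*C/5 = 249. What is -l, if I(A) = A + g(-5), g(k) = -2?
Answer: 131400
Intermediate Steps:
C = -1235 (C = 10 - 5*249 = 10 - 1245 = -1235)
I(A) = -2 + A (I(A) = A - 2 = -2 + A)
v = -1248 (v = -1235 + (-2 - 11) = -1235 - 13 = -1248)
l = -131400 (l = (-120 + 220)*((-11 + 11*(-5)) - 1248) = 100*((-11 - 55) - 1248) = 100*(-66 - 1248) = 100*(-1314) = -131400)
-l = -1*(-131400) = 131400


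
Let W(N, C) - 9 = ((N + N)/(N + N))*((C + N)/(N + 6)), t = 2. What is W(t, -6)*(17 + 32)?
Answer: 833/2 ≈ 416.50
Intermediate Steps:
W(N, C) = 9 + (C + N)/(6 + N) (W(N, C) = 9 + ((N + N)/(N + N))*((C + N)/(N + 6)) = 9 + ((2*N)/((2*N)))*((C + N)/(6 + N)) = 9 + ((2*N)*(1/(2*N)))*((C + N)/(6 + N)) = 9 + 1*((C + N)/(6 + N)) = 9 + (C + N)/(6 + N))
W(t, -6)*(17 + 32) = ((54 - 6 + 10*2)/(6 + 2))*(17 + 32) = ((54 - 6 + 20)/8)*49 = ((1/8)*68)*49 = (17/2)*49 = 833/2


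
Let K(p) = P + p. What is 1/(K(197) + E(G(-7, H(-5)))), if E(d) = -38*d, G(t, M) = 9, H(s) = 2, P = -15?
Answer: -1/160 ≈ -0.0062500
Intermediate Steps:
K(p) = -15 + p
1/(K(197) + E(G(-7, H(-5)))) = 1/((-15 + 197) - 38*9) = 1/(182 - 342) = 1/(-160) = -1/160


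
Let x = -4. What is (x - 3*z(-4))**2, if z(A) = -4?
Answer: 64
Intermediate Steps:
(x - 3*z(-4))**2 = (-4 - 3*(-4))**2 = (-4 + 12)**2 = 8**2 = 64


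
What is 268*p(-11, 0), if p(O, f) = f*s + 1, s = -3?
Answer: 268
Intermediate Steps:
p(O, f) = 1 - 3*f (p(O, f) = f*(-3) + 1 = -3*f + 1 = 1 - 3*f)
268*p(-11, 0) = 268*(1 - 3*0) = 268*(1 + 0) = 268*1 = 268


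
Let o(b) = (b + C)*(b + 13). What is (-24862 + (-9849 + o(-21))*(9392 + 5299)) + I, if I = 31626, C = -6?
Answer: -141511639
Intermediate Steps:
o(b) = (-6 + b)*(13 + b) (o(b) = (b - 6)*(b + 13) = (-6 + b)*(13 + b))
(-24862 + (-9849 + o(-21))*(9392 + 5299)) + I = (-24862 + (-9849 + (-78 + (-21)**2 + 7*(-21)))*(9392 + 5299)) + 31626 = (-24862 + (-9849 + (-78 + 441 - 147))*14691) + 31626 = (-24862 + (-9849 + 216)*14691) + 31626 = (-24862 - 9633*14691) + 31626 = (-24862 - 141518403) + 31626 = -141543265 + 31626 = -141511639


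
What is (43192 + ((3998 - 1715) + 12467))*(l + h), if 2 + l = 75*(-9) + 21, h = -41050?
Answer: -2416529052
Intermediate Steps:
l = -656 (l = -2 + (75*(-9) + 21) = -2 + (-675 + 21) = -2 - 654 = -656)
(43192 + ((3998 - 1715) + 12467))*(l + h) = (43192 + ((3998 - 1715) + 12467))*(-656 - 41050) = (43192 + (2283 + 12467))*(-41706) = (43192 + 14750)*(-41706) = 57942*(-41706) = -2416529052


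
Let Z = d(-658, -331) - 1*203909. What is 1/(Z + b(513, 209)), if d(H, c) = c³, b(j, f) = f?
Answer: -1/36468391 ≈ -2.7421e-8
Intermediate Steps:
Z = -36468600 (Z = (-331)³ - 1*203909 = -36264691 - 203909 = -36468600)
1/(Z + b(513, 209)) = 1/(-36468600 + 209) = 1/(-36468391) = -1/36468391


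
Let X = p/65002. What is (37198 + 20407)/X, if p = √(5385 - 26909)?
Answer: -1872220105*I*√5381/5381 ≈ -2.5523e+7*I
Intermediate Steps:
p = 2*I*√5381 (p = √(-21524) = 2*I*√5381 ≈ 146.71*I)
X = I*√5381/32501 (X = (2*I*√5381)/65002 = (2*I*√5381)*(1/65002) = I*√5381/32501 ≈ 0.002257*I)
(37198 + 20407)/X = (37198 + 20407)/((I*√5381/32501)) = 57605*(-32501*I*√5381/5381) = -1872220105*I*√5381/5381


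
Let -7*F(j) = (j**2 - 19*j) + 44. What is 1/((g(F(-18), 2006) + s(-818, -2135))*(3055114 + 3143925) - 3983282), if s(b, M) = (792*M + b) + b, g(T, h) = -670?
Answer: -1/10496377993096 ≈ -9.5271e-14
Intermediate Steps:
F(j) = -44/7 - j**2/7 + 19*j/7 (F(j) = -((j**2 - 19*j) + 44)/7 = -(44 + j**2 - 19*j)/7 = -44/7 - j**2/7 + 19*j/7)
s(b, M) = 2*b + 792*M (s(b, M) = (b + 792*M) + b = 2*b + 792*M)
1/((g(F(-18), 2006) + s(-818, -2135))*(3055114 + 3143925) - 3983282) = 1/((-670 + (2*(-818) + 792*(-2135)))*(3055114 + 3143925) - 3983282) = 1/((-670 + (-1636 - 1690920))*6199039 - 3983282) = 1/((-670 - 1692556)*6199039 - 3983282) = 1/(-1693226*6199039 - 3983282) = 1/(-10496374009814 - 3983282) = 1/(-10496377993096) = -1/10496377993096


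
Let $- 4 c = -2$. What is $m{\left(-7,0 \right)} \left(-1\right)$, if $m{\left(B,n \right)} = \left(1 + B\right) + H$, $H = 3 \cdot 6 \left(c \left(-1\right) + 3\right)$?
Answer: $-39$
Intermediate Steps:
$c = \frac{1}{2}$ ($c = \left(- \frac{1}{4}\right) \left(-2\right) = \frac{1}{2} \approx 0.5$)
$H = 45$ ($H = 3 \cdot 6 \left(\frac{1}{2} \left(-1\right) + 3\right) = 18 \left(- \frac{1}{2} + 3\right) = 18 \cdot \frac{5}{2} = 45$)
$m{\left(B,n \right)} = 46 + B$ ($m{\left(B,n \right)} = \left(1 + B\right) + 45 = 46 + B$)
$m{\left(-7,0 \right)} \left(-1\right) = \left(46 - 7\right) \left(-1\right) = 39 \left(-1\right) = -39$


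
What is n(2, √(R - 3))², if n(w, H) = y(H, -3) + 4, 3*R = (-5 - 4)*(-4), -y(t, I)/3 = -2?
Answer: 100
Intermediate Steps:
y(t, I) = 6 (y(t, I) = -3*(-2) = 6)
R = 12 (R = ((-5 - 4)*(-4))/3 = (-9*(-4))/3 = (⅓)*36 = 12)
n(w, H) = 10 (n(w, H) = 6 + 4 = 10)
n(2, √(R - 3))² = 10² = 100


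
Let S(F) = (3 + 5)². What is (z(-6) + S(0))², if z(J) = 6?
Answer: 4900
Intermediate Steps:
S(F) = 64 (S(F) = 8² = 64)
(z(-6) + S(0))² = (6 + 64)² = 70² = 4900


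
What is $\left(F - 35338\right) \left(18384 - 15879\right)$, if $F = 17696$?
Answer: $-44193210$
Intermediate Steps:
$\left(F - 35338\right) \left(18384 - 15879\right) = \left(17696 - 35338\right) \left(18384 - 15879\right) = \left(-17642\right) 2505 = -44193210$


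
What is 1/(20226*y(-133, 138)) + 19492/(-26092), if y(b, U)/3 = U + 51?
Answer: -5080386313/6800608206 ≈ -0.74705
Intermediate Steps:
y(b, U) = 153 + 3*U (y(b, U) = 3*(U + 51) = 3*(51 + U) = 153 + 3*U)
1/(20226*y(-133, 138)) + 19492/(-26092) = 1/(20226*(153 + 3*138)) + 19492/(-26092) = 1/(20226*(153 + 414)) + 19492*(-1/26092) = (1/20226)/567 - 443/593 = (1/20226)*(1/567) - 443/593 = 1/11468142 - 443/593 = -5080386313/6800608206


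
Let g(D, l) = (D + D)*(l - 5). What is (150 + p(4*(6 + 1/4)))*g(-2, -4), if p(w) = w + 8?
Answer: 6588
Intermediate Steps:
g(D, l) = 2*D*(-5 + l) (g(D, l) = (2*D)*(-5 + l) = 2*D*(-5 + l))
p(w) = 8 + w
(150 + p(4*(6 + 1/4)))*g(-2, -4) = (150 + (8 + 4*(6 + 1/4)))*(2*(-2)*(-5 - 4)) = (150 + (8 + 4*(6 + ¼)))*(2*(-2)*(-9)) = (150 + (8 + 4*(25/4)))*36 = (150 + (8 + 25))*36 = (150 + 33)*36 = 183*36 = 6588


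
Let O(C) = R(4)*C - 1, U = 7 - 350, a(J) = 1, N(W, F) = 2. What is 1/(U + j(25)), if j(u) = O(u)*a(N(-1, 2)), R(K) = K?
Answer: -1/244 ≈ -0.0040984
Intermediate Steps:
U = -343
O(C) = -1 + 4*C (O(C) = 4*C - 1 = -1 + 4*C)
j(u) = -1 + 4*u (j(u) = (-1 + 4*u)*1 = -1 + 4*u)
1/(U + j(25)) = 1/(-343 + (-1 + 4*25)) = 1/(-343 + (-1 + 100)) = 1/(-343 + 99) = 1/(-244) = -1/244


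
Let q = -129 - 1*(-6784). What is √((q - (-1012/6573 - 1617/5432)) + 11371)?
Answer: √117246790613517726/2550324 ≈ 134.26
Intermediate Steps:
q = 6655 (q = -129 + 6784 = 6655)
√((q - (-1012/6573 - 1617/5432)) + 11371) = √((6655 - (-1012/6573 - 1617/5432)) + 11371) = √((6655 - (-1012*1/6573 - 1617*1/5432)) + 11371) = √((6655 - (-1012/6573 - 231/776)) + 11371) = √((6655 - 1*(-2303675/5100648)) + 11371) = √((6655 + 2303675/5100648) + 11371) = √(33947116115/5100648 + 11371) = √(91946584523/5100648) = √117246790613517726/2550324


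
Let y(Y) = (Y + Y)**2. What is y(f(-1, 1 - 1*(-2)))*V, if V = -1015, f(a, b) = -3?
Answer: -36540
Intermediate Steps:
y(Y) = 4*Y**2 (y(Y) = (2*Y)**2 = 4*Y**2)
y(f(-1, 1 - 1*(-2)))*V = (4*(-3)**2)*(-1015) = (4*9)*(-1015) = 36*(-1015) = -36540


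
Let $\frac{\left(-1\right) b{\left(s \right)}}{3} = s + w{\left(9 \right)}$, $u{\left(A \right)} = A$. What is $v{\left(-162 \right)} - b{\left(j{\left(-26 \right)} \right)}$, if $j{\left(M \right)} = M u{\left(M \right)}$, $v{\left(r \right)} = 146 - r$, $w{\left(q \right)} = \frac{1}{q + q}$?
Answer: $\frac{14017}{6} \approx 2336.2$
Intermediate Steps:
$w{\left(q \right)} = \frac{1}{2 q}$
$j{\left(M \right)} = M^{2}$ ($j{\left(M \right)} = M M = M^{2}$)
$b{\left(s \right)} = - \frac{1}{6} - 3 s$ ($b{\left(s \right)} = - 3 \left(s + \frac{1}{2 \cdot 9}\right) = - 3 \left(s + \frac{1}{2} \cdot \frac{1}{9}\right) = - 3 \left(s + \frac{1}{18}\right) = - 3 \left(\frac{1}{18} + s\right) = - \frac{1}{6} - 3 s$)
$v{\left(-162 \right)} - b{\left(j{\left(-26 \right)} \right)} = \left(146 - -162\right) - \left(- \frac{1}{6} - 3 \left(-26\right)^{2}\right) = \left(146 + 162\right) - \left(- \frac{1}{6} - 2028\right) = 308 - \left(- \frac{1}{6} - 2028\right) = 308 - - \frac{12169}{6} = 308 + \frac{12169}{6} = \frac{14017}{6}$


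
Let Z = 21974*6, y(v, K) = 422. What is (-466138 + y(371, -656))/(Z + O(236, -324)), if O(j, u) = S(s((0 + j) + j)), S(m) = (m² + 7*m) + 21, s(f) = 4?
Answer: -465716/131909 ≈ -3.5306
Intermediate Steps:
S(m) = 21 + m² + 7*m
Z = 131844
O(j, u) = 65 (O(j, u) = 21 + 4² + 7*4 = 21 + 16 + 28 = 65)
(-466138 + y(371, -656))/(Z + O(236, -324)) = (-466138 + 422)/(131844 + 65) = -465716/131909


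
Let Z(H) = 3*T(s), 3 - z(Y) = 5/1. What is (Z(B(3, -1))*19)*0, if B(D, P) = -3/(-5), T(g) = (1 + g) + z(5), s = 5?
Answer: 0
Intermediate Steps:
z(Y) = -2 (z(Y) = 3 - 5/1 = 3 - 5 = -2)
T(g) = -1 + g (T(g) = (1 + g) - 2 = -1 + g)
B(D, P) = ⅗ (B(D, P) = -3*(-⅕) = ⅗)
Z(H) = 12 (Z(H) = 3*(-1 + 5) = 3*4 = 12)
(Z(B(3, -1))*19)*0 = (12*19)*0 = 228*0 = 0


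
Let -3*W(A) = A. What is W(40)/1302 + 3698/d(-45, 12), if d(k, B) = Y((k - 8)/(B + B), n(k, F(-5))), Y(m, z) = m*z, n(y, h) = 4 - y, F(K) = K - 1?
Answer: -24769228/724563 ≈ -34.185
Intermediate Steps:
F(K) = -1 + K
W(A) = -A/3
d(k, B) = (-8 + k)*(4 - k)/(2*B) (d(k, B) = ((k - 8)/(B + B))*(4 - k) = ((-8 + k)/((2*B)))*(4 - k) = ((-8 + k)*(1/(2*B)))*(4 - k) = ((-8 + k)/(2*B))*(4 - k) = (-8 + k)*(4 - k)/(2*B))
W(40)/1302 + 3698/d(-45, 12) = -⅓*40/1302 + 3698/((-½*(-8 - 45)*(-4 - 45)/12)) = -40/3*1/1302 + 3698/((-½*1/12*(-53)*(-49))) = -20/1953 + 3698/(-2597/24) = -20/1953 + 3698*(-24/2597) = -20/1953 - 88752/2597 = -24769228/724563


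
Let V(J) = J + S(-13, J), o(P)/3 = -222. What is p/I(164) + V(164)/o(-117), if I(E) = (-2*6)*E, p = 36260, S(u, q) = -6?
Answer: -1019171/54612 ≈ -18.662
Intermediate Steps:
o(P) = -666 (o(P) = 3*(-222) = -666)
I(E) = -12*E
V(J) = -6 + J (V(J) = J - 6 = -6 + J)
p/I(164) + V(164)/o(-117) = 36260/((-12*164)) + (-6 + 164)/(-666) = 36260/(-1968) + 158*(-1/666) = 36260*(-1/1968) - 79/333 = -9065/492 - 79/333 = -1019171/54612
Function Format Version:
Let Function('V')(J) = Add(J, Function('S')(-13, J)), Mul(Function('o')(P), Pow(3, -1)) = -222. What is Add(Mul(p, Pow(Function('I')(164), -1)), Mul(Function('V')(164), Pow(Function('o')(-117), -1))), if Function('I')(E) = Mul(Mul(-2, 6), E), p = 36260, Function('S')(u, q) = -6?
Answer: Rational(-1019171, 54612) ≈ -18.662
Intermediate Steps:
Function('o')(P) = -666 (Function('o')(P) = Mul(3, -222) = -666)
Function('I')(E) = Mul(-12, E)
Function('V')(J) = Add(-6, J) (Function('V')(J) = Add(J, -6) = Add(-6, J))
Add(Mul(p, Pow(Function('I')(164), -1)), Mul(Function('V')(164), Pow(Function('o')(-117), -1))) = Add(Mul(36260, Pow(Mul(-12, 164), -1)), Mul(Add(-6, 164), Pow(-666, -1))) = Add(Mul(36260, Pow(-1968, -1)), Mul(158, Rational(-1, 666))) = Add(Mul(36260, Rational(-1, 1968)), Rational(-79, 333)) = Add(Rational(-9065, 492), Rational(-79, 333)) = Rational(-1019171, 54612)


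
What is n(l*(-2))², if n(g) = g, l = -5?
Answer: 100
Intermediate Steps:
n(l*(-2))² = (-5*(-2))² = 10² = 100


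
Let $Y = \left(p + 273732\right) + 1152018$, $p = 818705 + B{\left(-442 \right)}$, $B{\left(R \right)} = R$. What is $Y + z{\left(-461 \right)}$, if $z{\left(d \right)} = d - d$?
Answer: $2244013$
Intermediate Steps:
$z{\left(d \right)} = 0$
$p = 818263$ ($p = 818705 - 442 = 818263$)
$Y = 2244013$ ($Y = \left(818263 + 273732\right) + 1152018 = 1091995 + 1152018 = 2244013$)
$Y + z{\left(-461 \right)} = 2244013 + 0 = 2244013$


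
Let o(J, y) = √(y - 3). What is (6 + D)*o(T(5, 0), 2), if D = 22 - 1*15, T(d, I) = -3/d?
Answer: 13*I ≈ 13.0*I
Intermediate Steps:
D = 7 (D = 22 - 15 = 7)
o(J, y) = √(-3 + y)
(6 + D)*o(T(5, 0), 2) = (6 + 7)*√(-3 + 2) = 13*√(-1) = 13*I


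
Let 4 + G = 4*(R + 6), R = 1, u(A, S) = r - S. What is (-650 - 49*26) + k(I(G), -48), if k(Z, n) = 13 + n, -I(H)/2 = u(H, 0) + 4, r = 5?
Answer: -1959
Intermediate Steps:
u(A, S) = 5 - S
G = 24 (G = -4 + 4*(1 + 6) = -4 + 4*7 = -4 + 28 = 24)
I(H) = -18 (I(H) = -2*((5 - 1*0) + 4) = -2*((5 + 0) + 4) = -2*(5 + 4) = -2*9 = -18)
(-650 - 49*26) + k(I(G), -48) = (-650 - 49*26) + (13 - 48) = (-650 - 1274) - 35 = -1924 - 35 = -1959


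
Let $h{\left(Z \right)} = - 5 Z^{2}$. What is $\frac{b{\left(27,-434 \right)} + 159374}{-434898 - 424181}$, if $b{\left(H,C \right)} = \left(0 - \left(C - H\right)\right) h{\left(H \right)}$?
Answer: $\frac{1520971}{859079} \approx 1.7705$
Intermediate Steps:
$b{\left(H,C \right)} = - 5 H^{2} \left(H - C\right)$ ($b{\left(H,C \right)} = \left(0 - \left(C - H\right)\right) \left(- 5 H^{2}\right) = \left(H - C\right) \left(- 5 H^{2}\right) = - 5 H^{2} \left(H - C\right)$)
$\frac{b{\left(27,-434 \right)} + 159374}{-434898 - 424181} = \frac{5 \cdot 27^{2} \left(-434 - 27\right) + 159374}{-434898 - 424181} = \frac{5 \cdot 729 \left(-434 - 27\right) + 159374}{-859079} = \left(5 \cdot 729 \left(-461\right) + 159374\right) \left(- \frac{1}{859079}\right) = \left(-1680345 + 159374\right) \left(- \frac{1}{859079}\right) = \left(-1520971\right) \left(- \frac{1}{859079}\right) = \frac{1520971}{859079}$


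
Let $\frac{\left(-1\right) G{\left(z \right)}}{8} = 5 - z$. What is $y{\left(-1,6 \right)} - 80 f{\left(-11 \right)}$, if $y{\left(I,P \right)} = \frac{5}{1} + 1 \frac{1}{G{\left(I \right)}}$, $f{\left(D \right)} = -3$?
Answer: $\frac{11759}{48} \approx 244.98$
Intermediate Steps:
$G{\left(z \right)} = -40 + 8 z$ ($G{\left(z \right)} = - 8 \left(5 - z\right) = -40 + 8 z$)
$y{\left(I,P \right)} = 5 + \frac{1}{-40 + 8 I}$ ($y{\left(I,P \right)} = \frac{5}{1} + 1 \frac{1}{-40 + 8 I} = 5 \cdot 1 + \frac{1}{-40 + 8 I} = 5 + \frac{1}{-40 + 8 I}$)
$y{\left(-1,6 \right)} - 80 f{\left(-11 \right)} = \frac{-199 + 40 \left(-1\right)}{8 \left(-5 - 1\right)} - -240 = \frac{-199 - 40}{8 \left(-6\right)} + 240 = \frac{1}{8} \left(- \frac{1}{6}\right) \left(-239\right) + 240 = \frac{239}{48} + 240 = \frac{11759}{48}$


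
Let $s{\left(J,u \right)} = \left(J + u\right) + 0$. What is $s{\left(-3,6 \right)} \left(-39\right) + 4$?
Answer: $-113$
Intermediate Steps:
$s{\left(J,u \right)} = J + u$
$s{\left(-3,6 \right)} \left(-39\right) + 4 = \left(-3 + 6\right) \left(-39\right) + 4 = 3 \left(-39\right) + 4 = -117 + 4 = -113$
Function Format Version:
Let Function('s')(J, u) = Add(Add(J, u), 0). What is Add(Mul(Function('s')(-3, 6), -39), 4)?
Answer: -113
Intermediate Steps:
Function('s')(J, u) = Add(J, u)
Add(Mul(Function('s')(-3, 6), -39), 4) = Add(Mul(Add(-3, 6), -39), 4) = Add(Mul(3, -39), 4) = Add(-117, 4) = -113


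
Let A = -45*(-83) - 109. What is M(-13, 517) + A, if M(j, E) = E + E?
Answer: 4660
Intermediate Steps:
M(j, E) = 2*E
A = 3626 (A = 3735 - 109 = 3626)
M(-13, 517) + A = 2*517 + 3626 = 1034 + 3626 = 4660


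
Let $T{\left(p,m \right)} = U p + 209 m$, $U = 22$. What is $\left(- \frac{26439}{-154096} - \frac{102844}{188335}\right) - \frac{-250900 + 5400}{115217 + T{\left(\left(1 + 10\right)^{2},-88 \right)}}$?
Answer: $\frac{863364221191281}{412468414172560} \approx 2.0932$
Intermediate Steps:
$T{\left(p,m \right)} = 22 p + 209 m$
$\left(- \frac{26439}{-154096} - \frac{102844}{188335}\right) - \frac{-250900 + 5400}{115217 + T{\left(\left(1 + 10\right)^{2},-88 \right)}} = \left(- \frac{26439}{-154096} - \frac{102844}{188335}\right) - \frac{-250900 + 5400}{115217 + \left(22 \left(1 + 10\right)^{2} + 209 \left(-88\right)\right)} = \left(\left(-26439\right) \left(- \frac{1}{154096}\right) - \frac{14692}{26905}\right) - - \frac{245500}{115217 - \left(18392 - 22 \cdot 11^{2}\right)} = \left(\frac{26439}{154096} - \frac{14692}{26905}\right) - - \frac{245500}{115217 + \left(22 \cdot 121 - 18392\right)} = - \frac{1552637137}{4145952880} - - \frac{245500}{115217 + \left(2662 - 18392\right)} = - \frac{1552637137}{4145952880} - - \frac{245500}{115217 - 15730} = - \frac{1552637137}{4145952880} - - \frac{245500}{99487} = - \frac{1552637137}{4145952880} + \frac{245500}{99487} = \frac{863364221191281}{412468414172560}$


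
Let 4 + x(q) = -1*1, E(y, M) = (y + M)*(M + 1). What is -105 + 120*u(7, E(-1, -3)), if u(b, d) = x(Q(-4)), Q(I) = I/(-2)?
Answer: -705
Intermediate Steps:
Q(I) = -I/2 (Q(I) = I*(-½) = -I/2)
E(y, M) = (1 + M)*(M + y) (E(y, M) = (M + y)*(1 + M) = (1 + M)*(M + y))
x(q) = -5 (x(q) = -4 - 1*1 = -4 - 1 = -5)
u(b, d) = -5
-105 + 120*u(7, E(-1, -3)) = -105 + 120*(-5) = -105 - 600 = -705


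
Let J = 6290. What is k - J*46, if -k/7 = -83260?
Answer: 293480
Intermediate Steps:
k = 582820 (k = -7*(-83260) = 582820)
k - J*46 = 582820 - 6290*46 = 582820 - 1*289340 = 582820 - 289340 = 293480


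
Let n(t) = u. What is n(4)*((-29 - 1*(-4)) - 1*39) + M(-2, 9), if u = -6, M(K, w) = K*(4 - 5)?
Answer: 386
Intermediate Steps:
M(K, w) = -K (M(K, w) = K*(-1) = -K)
n(t) = -6
n(4)*((-29 - 1*(-4)) - 1*39) + M(-2, 9) = -6*((-29 - 1*(-4)) - 1*39) - 1*(-2) = -6*((-29 + 4) - 39) + 2 = -6*(-25 - 39) + 2 = -6*(-64) + 2 = 384 + 2 = 386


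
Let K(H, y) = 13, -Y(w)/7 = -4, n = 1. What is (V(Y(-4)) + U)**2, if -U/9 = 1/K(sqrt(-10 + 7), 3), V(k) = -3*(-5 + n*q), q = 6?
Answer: 2304/169 ≈ 13.633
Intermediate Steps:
Y(w) = 28 (Y(w) = -7*(-4) = 28)
V(k) = -3 (V(k) = -3*(-5 + 1*6) = -3*(-5 + 6) = -3*1 = -3)
U = -9/13 ≈ -0.69231
(V(Y(-4)) + U)**2 = (-3 - 9/13)**2 = (-48/13)**2 = 2304/169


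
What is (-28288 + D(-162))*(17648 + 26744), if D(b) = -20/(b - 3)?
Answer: -41439932000/33 ≈ -1.2558e+9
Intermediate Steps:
D(b) = -20/(-3 + b)
(-28288 + D(-162))*(17648 + 26744) = (-28288 - 20/(-3 - 162))*(17648 + 26744) = (-28288 - 20/(-165))*44392 = (-28288 - 20*(-1/165))*44392 = (-28288 + 4/33)*44392 = -933500/33*44392 = -41439932000/33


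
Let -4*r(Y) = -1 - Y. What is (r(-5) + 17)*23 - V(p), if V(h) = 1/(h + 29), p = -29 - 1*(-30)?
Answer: 11039/30 ≈ 367.97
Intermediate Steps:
p = 1 (p = -29 + 30 = 1)
r(Y) = ¼ + Y/4 (r(Y) = -(-1 - Y)/4 = ¼ + Y/4)
V(h) = 1/(29 + h)
(r(-5) + 17)*23 - V(p) = ((¼ + (¼)*(-5)) + 17)*23 - 1/(29 + 1) = ((¼ - 5/4) + 17)*23 - 1/30 = (-1 + 17)*23 - 1*1/30 = 16*23 - 1/30 = 368 - 1/30 = 11039/30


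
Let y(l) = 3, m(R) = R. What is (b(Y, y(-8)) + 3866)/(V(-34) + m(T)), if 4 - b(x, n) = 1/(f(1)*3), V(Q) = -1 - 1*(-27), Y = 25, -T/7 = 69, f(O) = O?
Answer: -11609/1371 ≈ -8.4675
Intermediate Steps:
T = -483 (T = -7*69 = -483)
V(Q) = 26 (V(Q) = -1 + 27 = 26)
b(x, n) = 11/3 (b(x, n) = 4 - 1/(1*3) = 4 - 1/3 = 4 - 1*⅓ = 4 - ⅓ = 11/3)
(b(Y, y(-8)) + 3866)/(V(-34) + m(T)) = (11/3 + 3866)/(26 - 483) = (11609/3)/(-457) = (11609/3)*(-1/457) = -11609/1371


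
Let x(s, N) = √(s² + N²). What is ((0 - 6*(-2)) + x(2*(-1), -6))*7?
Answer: 84 + 14*√10 ≈ 128.27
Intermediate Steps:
x(s, N) = √(N² + s²)
((0 - 6*(-2)) + x(2*(-1), -6))*7 = ((0 - 6*(-2)) + √((-6)² + (2*(-1))²))*7 = ((0 + 12) + √(36 + (-2)²))*7 = (12 + √(36 + 4))*7 = (12 + √40)*7 = (12 + 2*√10)*7 = 84 + 14*√10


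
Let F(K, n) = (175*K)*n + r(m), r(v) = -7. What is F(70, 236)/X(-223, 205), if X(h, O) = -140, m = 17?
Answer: -412999/20 ≈ -20650.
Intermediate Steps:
F(K, n) = -7 + 175*K*n (F(K, n) = (175*K)*n - 7 = 175*K*n - 7 = -7 + 175*K*n)
F(70, 236)/X(-223, 205) = (-7 + 175*70*236)/(-140) = (-7 + 2891000)*(-1/140) = 2890993*(-1/140) = -412999/20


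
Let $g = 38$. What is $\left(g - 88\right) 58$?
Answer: $-2900$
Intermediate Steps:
$\left(g - 88\right) 58 = \left(38 - 88\right) 58 = \left(-50\right) 58 = -2900$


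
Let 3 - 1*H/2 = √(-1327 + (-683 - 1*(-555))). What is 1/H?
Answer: 1/976 + I*√1455/2928 ≈ 0.0010246 + 0.013027*I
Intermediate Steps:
H = 6 - 2*I*√1455 (H = 6 - 2*√(-1327 + (-683 - 1*(-555))) = 6 - 2*√(-1327 + (-683 + 555)) = 6 - 2*√(-1327 - 128) = 6 - 2*I*√1455 ≈ 6.0 - 76.289*I)
1/H = 1/(6 - 2*I*√1455)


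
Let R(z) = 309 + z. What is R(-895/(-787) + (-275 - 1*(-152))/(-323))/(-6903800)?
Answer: -15786799/350990572760 ≈ -4.4978e-5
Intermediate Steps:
R(-895/(-787) + (-275 - 1*(-152))/(-323))/(-6903800) = (309 + (-895/(-787) + (-275 - 1*(-152))/(-323)))/(-6903800) = (309 + (-895*(-1/787) + (-275 + 152)*(-1/323)))*(-1/6903800) = (309 + (895/787 - 123*(-1/323)))*(-1/6903800) = (309 + (895/787 + 123/323))*(-1/6903800) = (309 + 385886/254201)*(-1/6903800) = (78933995/254201)*(-1/6903800) = -15786799/350990572760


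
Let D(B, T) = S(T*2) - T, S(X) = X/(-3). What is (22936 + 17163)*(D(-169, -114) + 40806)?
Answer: 1643898604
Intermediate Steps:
S(X) = -X/3 (S(X) = X*(-⅓) = -X/3)
D(B, T) = -5*T/3 (D(B, T) = -T*2/3 - T = -2*T/3 - T = -5*T/3)
(22936 + 17163)*(D(-169, -114) + 40806) = (22936 + 17163)*(-5/3*(-114) + 40806) = 40099*(190 + 40806) = 40099*40996 = 1643898604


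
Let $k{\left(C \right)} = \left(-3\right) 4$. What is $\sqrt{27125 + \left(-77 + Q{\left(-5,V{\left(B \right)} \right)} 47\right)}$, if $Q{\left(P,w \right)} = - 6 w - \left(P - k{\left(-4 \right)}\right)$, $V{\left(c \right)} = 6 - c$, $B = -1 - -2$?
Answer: $\sqrt{25309} \approx 159.09$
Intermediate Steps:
$k{\left(C \right)} = -12$
$B = 1$ ($B = -1 + 2 = 1$)
$Q{\left(P,w \right)} = -12 - P - 6 w$ ($Q{\left(P,w \right)} = - 6 w - \left(12 + P\right) = -12 - P - 6 w$)
$\sqrt{27125 + \left(-77 + Q{\left(-5,V{\left(B \right)} \right)} 47\right)} = \sqrt{27125 + \left(-77 + \left(-12 - -5 - 6 \left(6 - 1\right)\right) 47\right)} = \sqrt{27125 + \left(-77 + \left(-12 + 5 - 6 \left(6 - 1\right)\right) 47\right)} = \sqrt{27125 + \left(-77 + \left(-12 + 5 - 30\right) 47\right)} = \sqrt{27125 - 1816} = \sqrt{25309}$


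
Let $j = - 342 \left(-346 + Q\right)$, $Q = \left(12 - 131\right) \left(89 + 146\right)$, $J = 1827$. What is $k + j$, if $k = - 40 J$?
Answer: $9609282$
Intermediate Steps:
$Q = -27965$ ($Q = \left(-119\right) 235 = -27965$)
$j = 9682362$ ($j = - 342 \left(-346 - 27965\right) = \left(-342\right) \left(-28311\right) = 9682362$)
$k = -73080$ ($k = \left(-40\right) 1827 = -73080$)
$k + j = -73080 + 9682362 = 9609282$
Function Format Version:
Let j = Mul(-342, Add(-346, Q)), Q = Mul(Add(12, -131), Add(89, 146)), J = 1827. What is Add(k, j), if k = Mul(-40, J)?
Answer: 9609282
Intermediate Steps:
Q = -27965 (Q = Mul(-119, 235) = -27965)
j = 9682362 (j = Mul(-342, Add(-346, -27965)) = Mul(-342, -28311) = 9682362)
k = -73080 (k = Mul(-40, 1827) = -73080)
Add(k, j) = Add(-73080, 9682362) = 9609282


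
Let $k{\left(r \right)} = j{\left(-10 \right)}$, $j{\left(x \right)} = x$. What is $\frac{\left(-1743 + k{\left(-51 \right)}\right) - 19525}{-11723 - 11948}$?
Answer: $\frac{21278}{23671} \approx 0.89891$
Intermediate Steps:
$k{\left(r \right)} = -10$
$\frac{\left(-1743 + k{\left(-51 \right)}\right) - 19525}{-11723 - 11948} = \frac{\left(-1743 - 10\right) - 19525}{-11723 - 11948} = \frac{-1753 - 19525}{-23671} = \left(-21278\right) \left(- \frac{1}{23671}\right) = \frac{21278}{23671}$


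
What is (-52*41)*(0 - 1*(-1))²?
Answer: -2132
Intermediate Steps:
(-52*41)*(0 - 1*(-1))² = -2132*(0 + 1)² = -2132*1² = -2132*1 = -2132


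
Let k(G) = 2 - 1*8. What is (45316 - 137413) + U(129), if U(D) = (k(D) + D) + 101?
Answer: -91873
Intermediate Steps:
k(G) = -6 (k(G) = 2 - 8 = -6)
U(D) = 95 + D (U(D) = (-6 + D) + 101 = 95 + D)
(45316 - 137413) + U(129) = (45316 - 137413) + (95 + 129) = -92097 + 224 = -91873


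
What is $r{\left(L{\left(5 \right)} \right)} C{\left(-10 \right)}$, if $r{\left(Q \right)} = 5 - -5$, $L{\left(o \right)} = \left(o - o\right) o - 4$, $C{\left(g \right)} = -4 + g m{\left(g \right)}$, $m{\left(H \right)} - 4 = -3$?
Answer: $-140$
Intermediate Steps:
$m{\left(H \right)} = 1$ ($m{\left(H \right)} = 4 - 3 = 1$)
$C{\left(g \right)} = -4 + g$ ($C{\left(g \right)} = -4 + g 1 = -4 + g$)
$L{\left(o \right)} = -4$ ($L{\left(o \right)} = 0 o - 4 = 0 - 4 = -4$)
$r{\left(Q \right)} = 10$ ($r{\left(Q \right)} = 5 + 5 = 10$)
$r{\left(L{\left(5 \right)} \right)} C{\left(-10 \right)} = 10 \left(-4 - 10\right) = 10 \left(-14\right) = -140$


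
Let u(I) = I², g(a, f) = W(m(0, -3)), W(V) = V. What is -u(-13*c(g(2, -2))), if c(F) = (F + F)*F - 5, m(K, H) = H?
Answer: -28561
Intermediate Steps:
g(a, f) = -3
c(F) = -5 + 2*F² (c(F) = (2*F)*F - 5 = 2*F² - 5 = -5 + 2*F²)
-u(-13*c(g(2, -2))) = -(-13*(-5 + 2*(-3)²))² = -(-13*(-5 + 2*9))² = -(-13*(-5 + 18))² = -(-13*13)² = -1*(-169)² = -1*28561 = -28561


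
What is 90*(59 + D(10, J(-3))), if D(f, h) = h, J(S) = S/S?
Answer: 5400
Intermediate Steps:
J(S) = 1
90*(59 + D(10, J(-3))) = 90*(59 + 1) = 90*60 = 5400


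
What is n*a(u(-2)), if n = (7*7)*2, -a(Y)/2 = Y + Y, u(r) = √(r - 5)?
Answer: -392*I*√7 ≈ -1037.1*I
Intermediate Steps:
u(r) = √(-5 + r)
a(Y) = -4*Y (a(Y) = -2*(Y + Y) = -4*Y)
n = 98 (n = 49*2 = 98)
n*a(u(-2)) = 98*(-4*√(-5 - 2)) = 98*(-4*I*√7) = -392*I*√7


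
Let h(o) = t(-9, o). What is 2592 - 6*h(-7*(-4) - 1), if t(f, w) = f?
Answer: 2646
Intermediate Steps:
h(o) = -9
2592 - 6*h(-7*(-4) - 1) = 2592 - 6*(-9) = 2592 - 1*(-54) = 2592 + 54 = 2646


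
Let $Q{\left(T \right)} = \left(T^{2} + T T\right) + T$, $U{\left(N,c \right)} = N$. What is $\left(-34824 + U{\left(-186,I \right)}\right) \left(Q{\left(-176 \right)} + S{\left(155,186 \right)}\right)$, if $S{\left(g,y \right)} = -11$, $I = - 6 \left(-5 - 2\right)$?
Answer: $-2162392650$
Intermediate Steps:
$I = 42$ ($I = \left(-6\right) \left(-7\right) = 42$)
$Q{\left(T \right)} = T + 2 T^{2}$ ($Q{\left(T \right)} = \left(T^{2} + T^{2}\right) + T = 2 T^{2} + T = T + 2 T^{2}$)
$\left(-34824 + U{\left(-186,I \right)}\right) \left(Q{\left(-176 \right)} + S{\left(155,186 \right)}\right) = \left(-34824 - 186\right) \left(- 176 \left(1 + 2 \left(-176\right)\right) - 11\right) = - 35010 \left(- 176 \left(1 - 352\right) - 11\right) = - 35010 \left(\left(-176\right) \left(-351\right) - 11\right) = - 35010 \left(61776 - 11\right) = \left(-35010\right) 61765 = -2162392650$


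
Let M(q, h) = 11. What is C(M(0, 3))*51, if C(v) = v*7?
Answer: 3927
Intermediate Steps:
C(v) = 7*v
C(M(0, 3))*51 = (7*11)*51 = 77*51 = 3927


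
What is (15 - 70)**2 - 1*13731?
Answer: -10706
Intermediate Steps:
(15 - 70)**2 - 1*13731 = (-55)**2 - 13731 = 3025 - 13731 = -10706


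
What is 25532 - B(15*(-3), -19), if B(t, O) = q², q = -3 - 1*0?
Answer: 25523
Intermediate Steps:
q = -3 (q = -3 + 0 = -3)
B(t, O) = 9 (B(t, O) = (-3)² = 9)
25532 - B(15*(-3), -19) = 25532 - 1*9 = 25532 - 9 = 25523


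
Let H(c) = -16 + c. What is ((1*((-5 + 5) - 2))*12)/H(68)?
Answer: -6/13 ≈ -0.46154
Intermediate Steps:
((1*((-5 + 5) - 2))*12)/H(68) = ((1*((-5 + 5) - 2))*12)/(-16 + 68) = ((1*(0 - 2))*12)/52 = ((1*(-2))*12)*(1/52) = -2*12*(1/52) = -24*1/52 = -6/13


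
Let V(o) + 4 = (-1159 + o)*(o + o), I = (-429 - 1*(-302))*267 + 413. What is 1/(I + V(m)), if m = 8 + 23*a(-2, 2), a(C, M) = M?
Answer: -1/152840 ≈ -6.5428e-6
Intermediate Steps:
I = -33496 (I = (-429 + 302)*267 + 413 = -127*267 + 413 = -33909 + 413 = -33496)
m = 54 (m = 8 + 23*2 = 8 + 46 = 54)
V(o) = -4 + 2*o*(-1159 + o) (V(o) = -4 + (-1159 + o)*(o + o) = -4 + (-1159 + o)*(2*o) = -4 + 2*o*(-1159 + o))
1/(I + V(m)) = 1/(-33496 + (-4 - 2318*54 + 2*54²)) = 1/(-33496 + (-4 - 125172 + 2*2916)) = 1/(-33496 + (-4 - 125172 + 5832)) = 1/(-33496 - 119344) = 1/(-152840) = -1/152840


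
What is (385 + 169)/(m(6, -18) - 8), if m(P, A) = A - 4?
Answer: -277/15 ≈ -18.467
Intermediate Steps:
m(P, A) = -4 + A
(385 + 169)/(m(6, -18) - 8) = (385 + 169)/((-4 - 18) - 8) = 554/(-22 - 8) = 554/(-30) = 554*(-1/30) = -277/15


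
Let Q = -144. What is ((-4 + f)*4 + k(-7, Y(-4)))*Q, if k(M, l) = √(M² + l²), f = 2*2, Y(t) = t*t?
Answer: -144*√305 ≈ -2514.9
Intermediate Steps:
Y(t) = t²
f = 4
((-4 + f)*4 + k(-7, Y(-4)))*Q = ((-4 + 4)*4 + √((-7)² + ((-4)²)²))*(-144) = (0*4 + √(49 + 16²))*(-144) = (0 + √(49 + 256))*(-144) = (0 + √305)*(-144) = √305*(-144) = -144*√305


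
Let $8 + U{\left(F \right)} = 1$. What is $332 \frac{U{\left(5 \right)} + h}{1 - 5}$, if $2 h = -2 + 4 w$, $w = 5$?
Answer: $-166$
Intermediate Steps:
$U{\left(F \right)} = -7$ ($U{\left(F \right)} = -8 + 1 = -7$)
$h = 9$ ($h = \frac{-2 + 4 \cdot 5}{2} = \frac{-2 + 20}{2} = \frac{1}{2} \cdot 18 = 9$)
$332 \frac{U{\left(5 \right)} + h}{1 - 5} = 332 \frac{-7 + 9}{1 - 5} = 332 \frac{2}{-4} = 332 \cdot 2 \left(- \frac{1}{4}\right) = 332 \left(- \frac{1}{2}\right) = -166$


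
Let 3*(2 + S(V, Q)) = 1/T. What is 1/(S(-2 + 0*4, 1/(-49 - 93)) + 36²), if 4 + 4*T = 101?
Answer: 291/376558 ≈ 0.00077279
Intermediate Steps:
T = 97/4 (T = -1 + (¼)*101 = -1 + 101/4 = 97/4 ≈ 24.250)
S(V, Q) = -578/291 (S(V, Q) = -2 + 1/(3*(97/4)) = -2 + (⅓)*(4/97) = -2 + 4/291 = -578/291)
1/(S(-2 + 0*4, 1/(-49 - 93)) + 36²) = 1/(-578/291 + 36²) = 1/(-578/291 + 1296) = 1/(376558/291) = 291/376558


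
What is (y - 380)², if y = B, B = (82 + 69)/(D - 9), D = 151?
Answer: 2895408481/20164 ≈ 1.4359e+5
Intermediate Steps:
B = 151/142 (B = (82 + 69)/(151 - 9) = 151/142 ≈ 1.0634)
y = 151/142 ≈ 1.0634
(y - 380)² = (151/142 - 380)² = (-53809/142)² = 2895408481/20164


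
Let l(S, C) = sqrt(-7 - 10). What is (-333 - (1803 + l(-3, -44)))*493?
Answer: -1053048 - 493*I*sqrt(17) ≈ -1.053e+6 - 2032.7*I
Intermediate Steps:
l(S, C) = I*sqrt(17) (l(S, C) = sqrt(-17) = I*sqrt(17))
(-333 - (1803 + l(-3, -44)))*493 = (-333 - (1803 + I*sqrt(17)))*493 = (-333 + (-1803 - I*sqrt(17)))*493 = (-2136 - I*sqrt(17))*493 = -1053048 - 493*I*sqrt(17)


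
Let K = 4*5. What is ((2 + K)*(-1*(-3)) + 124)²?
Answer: 36100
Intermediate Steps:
K = 20
((2 + K)*(-1*(-3)) + 124)² = ((2 + 20)*(-1*(-3)) + 124)² = (22*3 + 124)² = (66 + 124)² = 190² = 36100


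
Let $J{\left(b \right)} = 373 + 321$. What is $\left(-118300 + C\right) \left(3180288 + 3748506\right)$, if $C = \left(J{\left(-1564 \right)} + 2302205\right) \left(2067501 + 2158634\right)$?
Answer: $67433531064652289610$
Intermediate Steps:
$J{\left(b \right)} = 694$
$C = 9732362065365$ ($C = \left(694 + 2302205\right) \left(2067501 + 2158634\right) = 2302899 \cdot 4226135 = 9732362065365$)
$\left(-118300 + C\right) \left(3180288 + 3748506\right) = \left(-118300 + 9732362065365\right) \left(3180288 + 3748506\right) = 9732361947065 \cdot 6928794 = 67433531064652289610$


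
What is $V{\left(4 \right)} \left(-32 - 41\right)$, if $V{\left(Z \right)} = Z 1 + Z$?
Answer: $-584$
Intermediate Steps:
$V{\left(Z \right)} = 2 Z$ ($V{\left(Z \right)} = Z + Z = 2 Z$)
$V{\left(4 \right)} \left(-32 - 41\right) = 2 \cdot 4 \left(-32 - 41\right) = 8 \left(-73\right) = -584$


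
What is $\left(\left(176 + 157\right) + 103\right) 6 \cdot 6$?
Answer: $15696$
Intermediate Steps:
$\left(\left(176 + 157\right) + 103\right) 6 \cdot 6 = \left(333 + 103\right) 36 = 436 \cdot 36 = 15696$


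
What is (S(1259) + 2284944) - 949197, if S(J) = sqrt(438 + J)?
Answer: 1335747 + sqrt(1697) ≈ 1.3358e+6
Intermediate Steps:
(S(1259) + 2284944) - 949197 = (sqrt(438 + 1259) + 2284944) - 949197 = (sqrt(1697) + 2284944) - 949197 = (2284944 + sqrt(1697)) - 949197 = 1335747 + sqrt(1697)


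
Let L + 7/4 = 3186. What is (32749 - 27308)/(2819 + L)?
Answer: 21764/24013 ≈ 0.90634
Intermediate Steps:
L = 12737/4 (L = -7/4 + 3186 = 12737/4 ≈ 3184.3)
(32749 - 27308)/(2819 + L) = (32749 - 27308)/(2819 + 12737/4) = 5441/(24013/4) = 5441*(4/24013) = 21764/24013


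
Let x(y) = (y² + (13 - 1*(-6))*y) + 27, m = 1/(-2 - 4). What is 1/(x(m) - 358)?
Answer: -36/12029 ≈ -0.0029928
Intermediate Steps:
m = -⅙ (m = 1/(-6) = -⅙ ≈ -0.16667)
x(y) = 27 + y² + 19*y (x(y) = (y² + (13 + 6)*y) + 27 = (y² + 19*y) + 27 = 27 + y² + 19*y)
1/(x(m) - 358) = 1/((27 + (-⅙)² + 19*(-⅙)) - 358) = 1/((27 + 1/36 - 19/6) - 358) = 1/(859/36 - 358) = 1/(-12029/36) = -36/12029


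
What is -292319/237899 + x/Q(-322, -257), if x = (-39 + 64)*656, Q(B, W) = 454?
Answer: 1884415387/54003073 ≈ 34.895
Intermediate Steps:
x = 16400 (x = 25*656 = 16400)
-292319/237899 + x/Q(-322, -257) = -292319/237899 + 16400/454 = -292319*1/237899 + 16400*(1/454) = -292319/237899 + 8200/227 = 1884415387/54003073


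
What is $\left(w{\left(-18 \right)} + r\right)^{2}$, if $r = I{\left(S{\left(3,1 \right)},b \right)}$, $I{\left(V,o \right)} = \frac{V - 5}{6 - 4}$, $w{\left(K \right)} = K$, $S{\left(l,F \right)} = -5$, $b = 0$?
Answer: $529$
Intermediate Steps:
$I{\left(V,o \right)} = - \frac{5}{2} + \frac{V}{2}$ ($I{\left(V,o \right)} = \frac{-5 + V}{2} = \left(-5 + V\right) \frac{1}{2} = - \frac{5}{2} + \frac{V}{2}$)
$r = -5$ ($r = - \frac{5}{2} + \frac{1}{2} \left(-5\right) = - \frac{5}{2} - \frac{5}{2} = -5$)
$\left(w{\left(-18 \right)} + r\right)^{2} = \left(-18 - 5\right)^{2} = \left(-23\right)^{2} = 529$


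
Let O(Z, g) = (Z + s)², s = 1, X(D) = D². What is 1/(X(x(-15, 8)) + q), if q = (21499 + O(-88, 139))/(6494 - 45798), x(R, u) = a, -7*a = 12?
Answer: 481474/1058861 ≈ 0.45471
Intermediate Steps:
a = -12/7 (a = -⅐*12 = -12/7 ≈ -1.7143)
x(R, u) = -12/7
O(Z, g) = (1 + Z)² (O(Z, g) = (Z + 1)² = (1 + Z)²)
q = -7267/9826 (q = (21499 + (1 - 88)²)/(6494 - 45798) = (21499 + (-87)²)/(-39304) = (21499 + 7569)*(-1/39304) = 29068*(-1/39304) = -7267/9826 ≈ -0.73957)
1/(X(x(-15, 8)) + q) = 1/((-12/7)² - 7267/9826) = 1/(144/49 - 7267/9826) = 1/(1058861/481474) = 481474/1058861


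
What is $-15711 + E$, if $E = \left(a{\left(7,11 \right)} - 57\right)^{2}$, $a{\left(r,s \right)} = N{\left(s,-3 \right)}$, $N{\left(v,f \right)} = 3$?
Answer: $-12795$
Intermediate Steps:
$a{\left(r,s \right)} = 3$
$E = 2916$ ($E = \left(3 - 57\right)^{2} = \left(-54\right)^{2} = 2916$)
$-15711 + E = -15711 + 2916 = -12795$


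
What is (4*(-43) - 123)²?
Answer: 87025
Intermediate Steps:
(4*(-43) - 123)² = (-172 - 123)² = (-295)² = 87025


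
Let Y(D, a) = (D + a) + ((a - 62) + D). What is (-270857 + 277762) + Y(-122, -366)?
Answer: 5867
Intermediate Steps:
Y(D, a) = -62 + 2*D + 2*a (Y(D, a) = (D + a) + ((-62 + a) + D) = (D + a) + (-62 + D + a) = -62 + 2*D + 2*a)
(-270857 + 277762) + Y(-122, -366) = (-270857 + 277762) + (-62 + 2*(-122) + 2*(-366)) = 6905 + (-62 - 244 - 732) = 6905 - 1038 = 5867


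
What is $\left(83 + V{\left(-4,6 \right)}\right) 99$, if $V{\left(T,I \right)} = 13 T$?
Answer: $3069$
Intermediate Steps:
$\left(83 + V{\left(-4,6 \right)}\right) 99 = \left(83 + 13 \left(-4\right)\right) 99 = \left(83 - 52\right) 99 = 31 \cdot 99 = 3069$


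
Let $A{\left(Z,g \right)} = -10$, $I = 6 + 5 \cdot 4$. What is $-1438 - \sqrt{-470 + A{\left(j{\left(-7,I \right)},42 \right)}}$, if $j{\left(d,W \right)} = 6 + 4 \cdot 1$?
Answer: $-1438 - 4 i \sqrt{30} \approx -1438.0 - 21.909 i$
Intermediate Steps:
$I = 26$ ($I = 6 + 20 = 26$)
$j{\left(d,W \right)} = 10$ ($j{\left(d,W \right)} = 6 + 4 = 10$)
$-1438 - \sqrt{-470 + A{\left(j{\left(-7,I \right)},42 \right)}} = -1438 - \sqrt{-470 - 10} = -1438 - \sqrt{-480} = -1438 - 4 i \sqrt{30}$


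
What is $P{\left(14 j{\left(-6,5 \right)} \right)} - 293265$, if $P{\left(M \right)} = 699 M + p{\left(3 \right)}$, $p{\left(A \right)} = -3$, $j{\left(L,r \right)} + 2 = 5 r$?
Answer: $-68190$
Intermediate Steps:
$j{\left(L,r \right)} = -2 + 5 r$
$P{\left(M \right)} = -3 + 699 M$ ($P{\left(M \right)} = 699 M - 3 = -3 + 699 M$)
$P{\left(14 j{\left(-6,5 \right)} \right)} - 293265 = \left(-3 + 699 \cdot 14 \left(-2 + 5 \cdot 5\right)\right) - 293265 = \left(-3 + 699 \cdot 14 \left(-2 + 25\right)\right) - 293265 = \left(-3 + 699 \cdot 14 \cdot 23\right) - 293265 = \left(-3 + 699 \cdot 322\right) - 293265 = \left(-3 + 225078\right) - 293265 = 225075 - 293265 = -68190$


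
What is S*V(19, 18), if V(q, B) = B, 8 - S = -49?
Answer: 1026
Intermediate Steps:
S = 57 (S = 8 - 1*(-49) = 8 + 49 = 57)
S*V(19, 18) = 57*18 = 1026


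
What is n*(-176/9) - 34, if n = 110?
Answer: -19666/9 ≈ -2185.1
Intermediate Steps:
n*(-176/9) - 34 = 110*(-176/9) - 34 = -19360/9 - 34 = -19666/9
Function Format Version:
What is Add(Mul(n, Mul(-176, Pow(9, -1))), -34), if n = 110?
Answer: Rational(-19666, 9) ≈ -2185.1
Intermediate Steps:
Add(Mul(n, Mul(-176, Pow(9, -1))), -34) = Add(Mul(110, Mul(-176, Pow(9, -1))), -34) = Add(Mul(110, Mul(-176, Rational(1, 9))), -34) = Add(Mul(110, Rational(-176, 9)), -34) = Add(Rational(-19360, 9), -34) = Rational(-19666, 9)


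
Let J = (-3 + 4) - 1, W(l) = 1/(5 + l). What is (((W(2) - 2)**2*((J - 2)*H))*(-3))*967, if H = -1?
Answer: -980538/49 ≈ -20011.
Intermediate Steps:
J = 0 (J = 1 - 1 = 0)
(((W(2) - 2)**2*((J - 2)*H))*(-3))*967 = (((1/(5 + 2) - 2)**2*((0 - 2)*(-1)))*(-3))*967 = (((1/7 - 2)**2*(-2*(-1)))*(-3))*967 = (((1/7 - 2)**2*2)*(-3))*967 = (((-13/7)**2*2)*(-3))*967 = (((169/49)*2)*(-3))*967 = ((338/49)*(-3))*967 = -1014/49*967 = -980538/49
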